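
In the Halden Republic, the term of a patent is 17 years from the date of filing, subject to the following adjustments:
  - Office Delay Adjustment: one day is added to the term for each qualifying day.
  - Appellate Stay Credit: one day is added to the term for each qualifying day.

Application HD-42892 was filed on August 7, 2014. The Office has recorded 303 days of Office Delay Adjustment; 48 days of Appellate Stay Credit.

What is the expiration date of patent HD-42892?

Base term: filing date + 17 years → 7 August 2031.
Office Delay Adjustment: +303 days → 5 June 2032.
Appellate Stay Credit: +48 days → 23 July 2032.

July 23, 2032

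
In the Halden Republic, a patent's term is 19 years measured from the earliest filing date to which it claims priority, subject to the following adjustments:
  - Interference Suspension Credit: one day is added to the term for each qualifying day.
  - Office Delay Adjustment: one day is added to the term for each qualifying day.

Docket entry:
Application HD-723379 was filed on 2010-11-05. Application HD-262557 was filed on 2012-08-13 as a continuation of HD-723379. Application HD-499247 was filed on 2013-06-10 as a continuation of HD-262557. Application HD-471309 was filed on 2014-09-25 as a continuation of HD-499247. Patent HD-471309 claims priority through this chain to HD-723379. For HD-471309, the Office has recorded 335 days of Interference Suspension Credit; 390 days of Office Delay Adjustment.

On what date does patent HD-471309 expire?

2031-10-31

Earliest priority filing: 5 November 2010.
Base term: 5 November 2010 + 19 years → 5 November 2029.
Interference Suspension Credit: +335 days → 6 October 2030.
Office Delay Adjustment: +390 days → 31 October 2031.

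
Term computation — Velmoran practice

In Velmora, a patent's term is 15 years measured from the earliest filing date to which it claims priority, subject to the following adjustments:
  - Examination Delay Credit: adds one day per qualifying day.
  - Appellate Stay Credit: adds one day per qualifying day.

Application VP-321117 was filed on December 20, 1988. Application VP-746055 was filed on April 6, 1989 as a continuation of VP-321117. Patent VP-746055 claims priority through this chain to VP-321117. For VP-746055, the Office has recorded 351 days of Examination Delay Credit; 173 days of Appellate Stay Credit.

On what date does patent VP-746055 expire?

May 27, 2005

Earliest priority filing: 20 December 1988.
Base term: 20 December 1988 + 15 years → 20 December 2003.
Examination Delay Credit: +351 days → 5 December 2004.
Appellate Stay Credit: +173 days → 27 May 2005.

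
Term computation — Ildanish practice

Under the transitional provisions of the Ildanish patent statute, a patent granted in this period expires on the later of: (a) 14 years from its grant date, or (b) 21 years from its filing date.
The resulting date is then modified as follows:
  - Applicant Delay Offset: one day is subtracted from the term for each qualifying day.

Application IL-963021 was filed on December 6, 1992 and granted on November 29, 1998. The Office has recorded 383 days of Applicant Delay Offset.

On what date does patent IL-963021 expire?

November 18, 2012

(a) grant + 14 years → 29 November 2012.
(b) filing + 21 years → 6 December 2013.
Later of the two: 6 December 2013.
Applicant Delay Offset: −383 days → 18 November 2012.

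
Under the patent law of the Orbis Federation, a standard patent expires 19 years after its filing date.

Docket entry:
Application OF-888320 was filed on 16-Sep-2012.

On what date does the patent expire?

September 16, 2031

Filing date + 19 years → 16 September 2031.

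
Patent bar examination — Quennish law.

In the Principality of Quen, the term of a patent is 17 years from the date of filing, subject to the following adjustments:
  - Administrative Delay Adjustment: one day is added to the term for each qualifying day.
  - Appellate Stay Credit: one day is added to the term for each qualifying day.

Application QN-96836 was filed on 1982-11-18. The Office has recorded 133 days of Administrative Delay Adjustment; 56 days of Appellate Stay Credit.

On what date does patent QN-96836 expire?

May 25, 2000

Base term: filing date + 17 years → 18 November 1999.
Administrative Delay Adjustment: +133 days → 30 March 2000.
Appellate Stay Credit: +56 days → 25 May 2000.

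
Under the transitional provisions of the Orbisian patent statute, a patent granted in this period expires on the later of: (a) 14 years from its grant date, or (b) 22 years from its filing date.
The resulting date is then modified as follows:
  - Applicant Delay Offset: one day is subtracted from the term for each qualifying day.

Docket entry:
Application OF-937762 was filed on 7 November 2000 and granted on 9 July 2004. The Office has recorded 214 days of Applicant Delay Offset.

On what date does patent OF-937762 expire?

April 7, 2022

(a) grant + 14 years → 9 July 2018.
(b) filing + 22 years → 7 November 2022.
Later of the two: 7 November 2022.
Applicant Delay Offset: −214 days → 7 April 2022.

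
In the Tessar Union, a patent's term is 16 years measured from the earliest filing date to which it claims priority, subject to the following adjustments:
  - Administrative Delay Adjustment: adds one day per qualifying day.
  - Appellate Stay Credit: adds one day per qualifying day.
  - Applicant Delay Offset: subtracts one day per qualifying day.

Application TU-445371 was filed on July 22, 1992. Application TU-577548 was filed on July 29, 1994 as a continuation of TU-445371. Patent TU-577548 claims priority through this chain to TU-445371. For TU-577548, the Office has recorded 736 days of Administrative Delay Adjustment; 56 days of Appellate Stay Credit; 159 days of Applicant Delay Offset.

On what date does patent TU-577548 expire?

Earliest priority filing: 22 July 1992.
Base term: 22 July 1992 + 16 years → 22 July 2008.
Administrative Delay Adjustment: +736 days → 28 July 2010.
Appellate Stay Credit: +56 days → 22 September 2010.
Applicant Delay Offset: −159 days → 16 April 2010.

April 16, 2010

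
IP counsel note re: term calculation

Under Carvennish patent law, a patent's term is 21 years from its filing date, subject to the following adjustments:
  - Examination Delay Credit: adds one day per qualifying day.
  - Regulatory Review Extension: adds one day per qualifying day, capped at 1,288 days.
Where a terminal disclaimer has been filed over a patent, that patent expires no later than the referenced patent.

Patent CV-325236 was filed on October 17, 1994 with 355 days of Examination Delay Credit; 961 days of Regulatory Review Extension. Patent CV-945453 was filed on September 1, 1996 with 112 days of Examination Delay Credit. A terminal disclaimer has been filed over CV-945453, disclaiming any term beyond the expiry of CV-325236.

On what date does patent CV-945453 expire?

Natural term of CV-945453:
  Base: filing + 21 years → 1 September 2017.
  Examination Delay Credit: +112 days → 22 December 2017.
Expiry of referenced patent CV-325236:
  Base: filing + 21 years → 17 October 2015.
  Examination Delay Credit: +355 days → 6 October 2016.
  Regulatory Review Extension: 961 days (within the 1288-day cap) → +961 days → 25 May 2019.
Terminal disclaimer: CV-945453 expires on the earlier of 22 December 2017 and 25 May 2019.

2017-12-22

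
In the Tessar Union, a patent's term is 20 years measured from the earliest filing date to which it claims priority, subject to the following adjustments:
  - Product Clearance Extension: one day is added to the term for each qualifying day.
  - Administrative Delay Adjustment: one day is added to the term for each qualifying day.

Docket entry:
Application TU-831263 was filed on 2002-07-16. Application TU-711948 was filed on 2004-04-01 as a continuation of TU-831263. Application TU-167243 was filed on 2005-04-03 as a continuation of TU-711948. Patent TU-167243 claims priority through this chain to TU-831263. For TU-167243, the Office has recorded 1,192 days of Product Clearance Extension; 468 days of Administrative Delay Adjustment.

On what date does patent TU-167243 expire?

Earliest priority filing: 16 July 2002.
Base term: 16 July 2002 + 20 years → 16 July 2022.
Product Clearance Extension: +1192 days → 20 October 2025.
Administrative Delay Adjustment: +468 days → 31 January 2027.

2027-01-31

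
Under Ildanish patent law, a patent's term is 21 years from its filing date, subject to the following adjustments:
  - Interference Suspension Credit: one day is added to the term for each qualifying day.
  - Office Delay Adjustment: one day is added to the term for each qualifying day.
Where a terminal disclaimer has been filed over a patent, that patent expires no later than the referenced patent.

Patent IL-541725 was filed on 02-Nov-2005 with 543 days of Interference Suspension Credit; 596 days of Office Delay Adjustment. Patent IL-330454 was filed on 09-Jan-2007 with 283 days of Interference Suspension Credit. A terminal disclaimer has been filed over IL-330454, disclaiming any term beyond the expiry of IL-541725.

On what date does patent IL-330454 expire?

Natural term of IL-330454:
  Base: filing + 21 years → 9 January 2028.
  Interference Suspension Credit: +283 days → 18 October 2028.
Expiry of referenced patent IL-541725:
  Base: filing + 21 years → 2 November 2026.
  Interference Suspension Credit: +543 days → 28 April 2028.
  Office Delay Adjustment: +596 days → 15 December 2029.
Terminal disclaimer: IL-330454 expires on the earlier of 18 October 2028 and 15 December 2029.

October 18, 2028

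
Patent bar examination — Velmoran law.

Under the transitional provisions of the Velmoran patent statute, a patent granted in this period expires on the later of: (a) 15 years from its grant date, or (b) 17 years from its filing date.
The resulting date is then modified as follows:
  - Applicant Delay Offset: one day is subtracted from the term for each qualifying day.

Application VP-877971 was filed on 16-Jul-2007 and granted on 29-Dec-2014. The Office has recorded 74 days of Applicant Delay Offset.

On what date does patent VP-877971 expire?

October 16, 2029

(a) grant + 15 years → 29 December 2029.
(b) filing + 17 years → 16 July 2024.
Later of the two: 29 December 2029.
Applicant Delay Offset: −74 days → 16 October 2029.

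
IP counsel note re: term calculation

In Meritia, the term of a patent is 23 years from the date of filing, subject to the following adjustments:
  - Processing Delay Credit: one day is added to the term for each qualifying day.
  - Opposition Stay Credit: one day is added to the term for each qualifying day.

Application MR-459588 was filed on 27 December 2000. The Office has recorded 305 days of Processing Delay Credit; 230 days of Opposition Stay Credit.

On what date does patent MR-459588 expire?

Base term: filing date + 23 years → 27 December 2023.
Processing Delay Credit: +305 days → 27 October 2024.
Opposition Stay Credit: +230 days → 14 June 2025.

June 14, 2025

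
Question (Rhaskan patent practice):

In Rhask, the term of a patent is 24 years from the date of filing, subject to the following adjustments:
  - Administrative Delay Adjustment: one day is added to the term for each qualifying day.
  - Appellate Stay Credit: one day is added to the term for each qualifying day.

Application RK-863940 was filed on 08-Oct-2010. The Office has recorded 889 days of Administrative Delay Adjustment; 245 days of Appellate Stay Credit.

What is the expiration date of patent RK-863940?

November 15, 2037

Base term: filing date + 24 years → 8 October 2034.
Administrative Delay Adjustment: +889 days → 15 March 2037.
Appellate Stay Credit: +245 days → 15 November 2037.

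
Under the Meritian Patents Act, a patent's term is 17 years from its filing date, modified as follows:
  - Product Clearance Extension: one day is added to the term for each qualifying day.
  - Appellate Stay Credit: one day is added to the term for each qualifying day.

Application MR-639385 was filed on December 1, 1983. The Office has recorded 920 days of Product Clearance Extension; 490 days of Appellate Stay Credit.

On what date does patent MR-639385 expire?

2004-10-11

Base term: filing date + 17 years → 1 December 2000.
Product Clearance Extension: +920 days → 9 June 2003.
Appellate Stay Credit: +490 days → 11 October 2004.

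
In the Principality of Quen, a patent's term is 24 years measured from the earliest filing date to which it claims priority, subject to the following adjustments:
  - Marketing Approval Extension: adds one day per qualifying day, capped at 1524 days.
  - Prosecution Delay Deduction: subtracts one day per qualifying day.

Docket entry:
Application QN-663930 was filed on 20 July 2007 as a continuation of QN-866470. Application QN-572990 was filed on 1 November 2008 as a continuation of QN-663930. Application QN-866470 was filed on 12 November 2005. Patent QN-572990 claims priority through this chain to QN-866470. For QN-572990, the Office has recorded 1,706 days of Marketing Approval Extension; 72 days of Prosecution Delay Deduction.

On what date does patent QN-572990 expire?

Earliest priority filing: 12 November 2005.
Base term: 12 November 2005 + 24 years → 12 November 2029.
Marketing Approval Extension: 1706 days claimed exceeds the 1524-day cap, so +1524 days → 14 January 2034.
Prosecution Delay Deduction: −72 days → 3 November 2033.

November 3, 2033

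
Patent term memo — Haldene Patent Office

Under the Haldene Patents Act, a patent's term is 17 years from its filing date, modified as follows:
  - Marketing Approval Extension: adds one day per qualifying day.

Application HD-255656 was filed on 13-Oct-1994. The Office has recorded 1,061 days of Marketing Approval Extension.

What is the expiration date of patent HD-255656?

Base term: filing date + 17 years → 13 October 2011.
Marketing Approval Extension: +1061 days → 8 September 2014.

2014-09-08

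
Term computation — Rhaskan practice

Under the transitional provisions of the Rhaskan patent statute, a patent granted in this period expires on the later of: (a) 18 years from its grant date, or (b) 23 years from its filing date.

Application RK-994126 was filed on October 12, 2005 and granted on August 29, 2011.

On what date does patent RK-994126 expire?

2029-08-29

(a) grant + 18 years → 29 August 2029.
(b) filing + 23 years → 12 October 2028.
Later of the two: 29 August 2029.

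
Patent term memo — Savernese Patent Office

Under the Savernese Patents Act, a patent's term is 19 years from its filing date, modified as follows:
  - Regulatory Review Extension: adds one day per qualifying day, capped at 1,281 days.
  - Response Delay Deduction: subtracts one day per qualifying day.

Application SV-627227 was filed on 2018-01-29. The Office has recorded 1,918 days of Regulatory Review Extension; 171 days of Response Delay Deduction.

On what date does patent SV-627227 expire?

2040-02-13

Base term: filing date + 19 years → 29 January 2037.
Regulatory Review Extension: 1918 days claimed exceeds the 1281-day cap, so +1281 days → 2 August 2040.
Response Delay Deduction: −171 days → 13 February 2040.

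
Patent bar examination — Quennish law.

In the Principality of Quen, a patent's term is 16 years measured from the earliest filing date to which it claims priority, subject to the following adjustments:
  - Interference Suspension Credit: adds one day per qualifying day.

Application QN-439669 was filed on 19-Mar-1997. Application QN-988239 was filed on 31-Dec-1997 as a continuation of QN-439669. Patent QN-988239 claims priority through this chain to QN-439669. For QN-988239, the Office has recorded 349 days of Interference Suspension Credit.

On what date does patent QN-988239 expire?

March 3, 2014

Earliest priority filing: 19 March 1997.
Base term: 19 March 1997 + 16 years → 19 March 2013.
Interference Suspension Credit: +349 days → 3 March 2014.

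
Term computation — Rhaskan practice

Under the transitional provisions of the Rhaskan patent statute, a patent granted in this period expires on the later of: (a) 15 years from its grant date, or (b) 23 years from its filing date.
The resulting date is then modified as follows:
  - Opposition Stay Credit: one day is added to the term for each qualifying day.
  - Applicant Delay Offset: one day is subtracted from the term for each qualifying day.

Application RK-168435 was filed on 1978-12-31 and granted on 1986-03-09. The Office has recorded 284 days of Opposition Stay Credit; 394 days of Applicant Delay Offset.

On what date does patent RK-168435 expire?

(a) grant + 15 years → 9 March 2001.
(b) filing + 23 years → 31 December 2001.
Later of the two: 31 December 2001.
Opposition Stay Credit: +284 days → 11 October 2002.
Applicant Delay Offset: −394 days → 12 September 2001.

2001-09-12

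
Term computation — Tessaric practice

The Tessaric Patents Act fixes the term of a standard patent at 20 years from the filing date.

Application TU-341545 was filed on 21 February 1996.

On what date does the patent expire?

February 21, 2016

Filing date + 20 years → 21 February 2016.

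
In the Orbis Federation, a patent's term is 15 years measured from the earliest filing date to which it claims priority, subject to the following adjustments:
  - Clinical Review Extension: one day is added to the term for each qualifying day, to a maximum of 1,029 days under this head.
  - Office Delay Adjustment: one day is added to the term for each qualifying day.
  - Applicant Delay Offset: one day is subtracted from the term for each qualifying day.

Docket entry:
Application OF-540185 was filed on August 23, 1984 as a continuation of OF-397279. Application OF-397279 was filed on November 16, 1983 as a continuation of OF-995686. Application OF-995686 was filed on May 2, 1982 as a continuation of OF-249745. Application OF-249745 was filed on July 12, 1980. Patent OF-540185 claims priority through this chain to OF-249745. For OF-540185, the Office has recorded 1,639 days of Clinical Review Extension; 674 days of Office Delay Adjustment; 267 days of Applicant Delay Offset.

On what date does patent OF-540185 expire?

June 17, 1999

Earliest priority filing: 12 July 1980.
Base term: 12 July 1980 + 15 years → 12 July 1995.
Clinical Review Extension: 1639 days claimed exceeds the 1029-day cap, so +1029 days → 6 May 1998.
Office Delay Adjustment: +674 days → 10 March 2000.
Applicant Delay Offset: −267 days → 17 June 1999.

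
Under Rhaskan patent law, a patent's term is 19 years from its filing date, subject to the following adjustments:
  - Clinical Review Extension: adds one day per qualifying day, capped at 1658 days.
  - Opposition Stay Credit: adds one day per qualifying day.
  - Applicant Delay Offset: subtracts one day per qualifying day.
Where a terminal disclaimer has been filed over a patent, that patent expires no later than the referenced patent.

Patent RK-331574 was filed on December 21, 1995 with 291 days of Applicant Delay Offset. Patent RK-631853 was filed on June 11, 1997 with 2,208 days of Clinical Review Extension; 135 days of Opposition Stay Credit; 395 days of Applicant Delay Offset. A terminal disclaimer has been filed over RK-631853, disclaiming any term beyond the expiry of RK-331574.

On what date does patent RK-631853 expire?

Natural term of RK-631853:
  Base: filing + 19 years → 11 June 2016.
  Clinical Review Extension: 2208 days claimed exceeds the 1658-day cap, so +1658 days → 25 December 2020.
  Opposition Stay Credit: +135 days → 9 May 2021.
  Applicant Delay Offset: −395 days → 9 April 2020.
Expiry of referenced patent RK-331574:
  Base: filing + 19 years → 21 December 2014.
  Applicant Delay Offset: −291 days → 5 March 2014.
Terminal disclaimer: RK-631853 expires on the earlier of 9 April 2020 and 5 March 2014.

2014-03-05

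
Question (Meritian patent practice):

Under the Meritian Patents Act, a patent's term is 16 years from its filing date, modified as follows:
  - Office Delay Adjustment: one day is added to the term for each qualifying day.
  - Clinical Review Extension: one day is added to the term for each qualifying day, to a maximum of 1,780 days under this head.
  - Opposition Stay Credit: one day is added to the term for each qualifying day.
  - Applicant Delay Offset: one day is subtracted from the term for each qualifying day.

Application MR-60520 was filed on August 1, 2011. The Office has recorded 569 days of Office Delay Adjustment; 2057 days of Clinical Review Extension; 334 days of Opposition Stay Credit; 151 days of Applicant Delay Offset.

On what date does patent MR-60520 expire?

Base term: filing date + 16 years → 1 August 2027.
Office Delay Adjustment: +569 days → 20 February 2029.
Clinical Review Extension: 2057 days claimed exceeds the 1780-day cap, so +1780 days → 5 January 2034.
Opposition Stay Credit: +334 days → 5 December 2034.
Applicant Delay Offset: −151 days → 7 July 2034.

July 7, 2034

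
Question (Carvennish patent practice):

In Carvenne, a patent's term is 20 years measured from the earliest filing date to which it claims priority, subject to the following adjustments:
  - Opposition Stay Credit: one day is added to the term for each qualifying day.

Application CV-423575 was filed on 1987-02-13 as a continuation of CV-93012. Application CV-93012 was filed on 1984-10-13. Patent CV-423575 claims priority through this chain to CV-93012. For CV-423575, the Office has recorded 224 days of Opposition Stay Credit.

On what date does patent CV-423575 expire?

May 25, 2005

Earliest priority filing: 13 October 1984.
Base term: 13 October 1984 + 20 years → 13 October 2004.
Opposition Stay Credit: +224 days → 25 May 2005.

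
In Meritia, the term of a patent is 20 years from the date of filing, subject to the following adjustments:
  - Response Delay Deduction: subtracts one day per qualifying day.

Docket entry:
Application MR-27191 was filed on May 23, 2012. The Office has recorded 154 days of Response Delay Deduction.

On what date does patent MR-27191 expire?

December 21, 2031

Base term: filing date + 20 years → 23 May 2032.
Response Delay Deduction: −154 days → 21 December 2031.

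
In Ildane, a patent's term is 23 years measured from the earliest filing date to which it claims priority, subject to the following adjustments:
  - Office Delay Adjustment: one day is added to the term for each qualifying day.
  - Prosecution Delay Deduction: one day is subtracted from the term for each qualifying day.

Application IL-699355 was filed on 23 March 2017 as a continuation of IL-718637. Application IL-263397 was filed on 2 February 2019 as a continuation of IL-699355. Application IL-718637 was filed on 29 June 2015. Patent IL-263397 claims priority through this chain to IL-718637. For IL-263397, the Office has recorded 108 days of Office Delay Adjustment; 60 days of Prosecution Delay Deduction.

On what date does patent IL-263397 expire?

2038-08-16

Earliest priority filing: 29 June 2015.
Base term: 29 June 2015 + 23 years → 29 June 2038.
Office Delay Adjustment: +108 days → 15 October 2038.
Prosecution Delay Deduction: −60 days → 16 August 2038.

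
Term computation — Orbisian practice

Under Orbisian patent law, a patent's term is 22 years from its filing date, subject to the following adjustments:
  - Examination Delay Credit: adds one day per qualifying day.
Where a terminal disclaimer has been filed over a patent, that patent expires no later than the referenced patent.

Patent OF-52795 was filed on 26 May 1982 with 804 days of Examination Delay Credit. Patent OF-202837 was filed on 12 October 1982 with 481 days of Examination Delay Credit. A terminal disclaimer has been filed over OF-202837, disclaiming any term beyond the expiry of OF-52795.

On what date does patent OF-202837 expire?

February 5, 2006

Natural term of OF-202837:
  Base: filing + 22 years → 12 October 2004.
  Examination Delay Credit: +481 days → 5 February 2006.
Expiry of referenced patent OF-52795:
  Base: filing + 22 years → 26 May 2004.
  Examination Delay Credit: +804 days → 8 August 2006.
Terminal disclaimer: OF-202837 expires on the earlier of 5 February 2006 and 8 August 2006.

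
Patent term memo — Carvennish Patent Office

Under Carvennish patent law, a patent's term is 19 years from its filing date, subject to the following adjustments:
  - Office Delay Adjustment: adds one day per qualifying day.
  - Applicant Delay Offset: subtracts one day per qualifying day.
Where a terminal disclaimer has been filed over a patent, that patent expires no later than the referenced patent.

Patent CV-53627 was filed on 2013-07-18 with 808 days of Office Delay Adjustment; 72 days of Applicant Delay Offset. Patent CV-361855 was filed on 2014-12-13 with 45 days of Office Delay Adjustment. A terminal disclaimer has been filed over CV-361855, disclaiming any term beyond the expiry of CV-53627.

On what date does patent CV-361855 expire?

January 27, 2034

Natural term of CV-361855:
  Base: filing + 19 years → 13 December 2033.
  Office Delay Adjustment: +45 days → 27 January 2034.
Expiry of referenced patent CV-53627:
  Base: filing + 19 years → 18 July 2032.
  Office Delay Adjustment: +808 days → 4 October 2034.
  Applicant Delay Offset: −72 days → 24 July 2034.
Terminal disclaimer: CV-361855 expires on the earlier of 27 January 2034 and 24 July 2034.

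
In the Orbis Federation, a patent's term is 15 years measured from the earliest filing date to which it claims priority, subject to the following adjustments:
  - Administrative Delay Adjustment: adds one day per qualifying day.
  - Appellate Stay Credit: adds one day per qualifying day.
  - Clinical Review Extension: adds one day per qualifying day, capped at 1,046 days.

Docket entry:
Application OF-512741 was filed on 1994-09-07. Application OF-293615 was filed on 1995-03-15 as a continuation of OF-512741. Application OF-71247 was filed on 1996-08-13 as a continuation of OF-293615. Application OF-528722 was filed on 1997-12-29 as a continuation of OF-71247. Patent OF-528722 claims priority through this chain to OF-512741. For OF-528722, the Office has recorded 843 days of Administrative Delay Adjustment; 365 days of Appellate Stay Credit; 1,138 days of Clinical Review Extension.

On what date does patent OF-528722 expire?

Earliest priority filing: 7 September 1994.
Base term: 7 September 1994 + 15 years → 7 September 2009.
Administrative Delay Adjustment: +843 days → 29 December 2011.
Appellate Stay Credit: +365 days → 28 December 2012.
Clinical Review Extension: 1138 days claimed exceeds the 1046-day cap, so +1046 days → 9 November 2015.

2015-11-09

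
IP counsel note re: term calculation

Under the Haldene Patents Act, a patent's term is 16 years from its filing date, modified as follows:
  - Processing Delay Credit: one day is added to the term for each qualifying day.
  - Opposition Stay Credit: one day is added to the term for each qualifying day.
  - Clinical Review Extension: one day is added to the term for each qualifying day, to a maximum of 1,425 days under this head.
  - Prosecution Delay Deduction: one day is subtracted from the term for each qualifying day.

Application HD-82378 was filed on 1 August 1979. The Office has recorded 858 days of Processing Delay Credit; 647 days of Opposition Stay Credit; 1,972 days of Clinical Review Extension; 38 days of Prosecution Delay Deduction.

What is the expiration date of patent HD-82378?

2003-07-02

Base term: filing date + 16 years → 1 August 1995.
Processing Delay Credit: +858 days → 6 December 1997.
Opposition Stay Credit: +647 days → 14 September 1999.
Clinical Review Extension: 1972 days claimed exceeds the 1425-day cap, so +1425 days → 9 August 2003.
Prosecution Delay Deduction: −38 days → 2 July 2003.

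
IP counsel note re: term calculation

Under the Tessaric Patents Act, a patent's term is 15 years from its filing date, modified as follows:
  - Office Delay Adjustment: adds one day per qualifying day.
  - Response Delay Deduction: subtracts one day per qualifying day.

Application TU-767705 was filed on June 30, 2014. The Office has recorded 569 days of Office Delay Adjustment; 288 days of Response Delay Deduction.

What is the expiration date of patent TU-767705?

Base term: filing date + 15 years → 30 June 2029.
Office Delay Adjustment: +569 days → 20 January 2031.
Response Delay Deduction: −288 days → 7 April 2030.

2030-04-07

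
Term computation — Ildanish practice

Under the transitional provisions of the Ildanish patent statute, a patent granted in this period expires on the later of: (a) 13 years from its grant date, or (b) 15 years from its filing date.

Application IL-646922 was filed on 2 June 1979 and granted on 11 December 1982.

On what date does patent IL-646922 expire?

(a) grant + 13 years → 11 December 1995.
(b) filing + 15 years → 2 June 1994.
Later of the two: 11 December 1995.

December 11, 1995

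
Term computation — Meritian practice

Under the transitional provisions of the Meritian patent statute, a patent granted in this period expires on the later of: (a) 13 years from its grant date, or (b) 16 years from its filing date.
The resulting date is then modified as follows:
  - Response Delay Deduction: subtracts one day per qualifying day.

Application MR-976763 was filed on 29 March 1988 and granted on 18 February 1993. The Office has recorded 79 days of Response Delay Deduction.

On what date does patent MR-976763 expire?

(a) grant + 13 years → 18 February 2006.
(b) filing + 16 years → 29 March 2004.
Later of the two: 18 February 2006.
Response Delay Deduction: −79 days → 1 December 2005.

2005-12-01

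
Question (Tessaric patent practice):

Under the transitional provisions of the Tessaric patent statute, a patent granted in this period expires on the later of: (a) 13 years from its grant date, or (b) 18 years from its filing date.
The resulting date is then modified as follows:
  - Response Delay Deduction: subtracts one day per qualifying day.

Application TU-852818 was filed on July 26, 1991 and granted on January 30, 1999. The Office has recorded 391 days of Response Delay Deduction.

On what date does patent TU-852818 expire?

(a) grant + 13 years → 30 January 2012.
(b) filing + 18 years → 26 July 2009.
Later of the two: 30 January 2012.
Response Delay Deduction: −391 days → 4 January 2011.

January 4, 2011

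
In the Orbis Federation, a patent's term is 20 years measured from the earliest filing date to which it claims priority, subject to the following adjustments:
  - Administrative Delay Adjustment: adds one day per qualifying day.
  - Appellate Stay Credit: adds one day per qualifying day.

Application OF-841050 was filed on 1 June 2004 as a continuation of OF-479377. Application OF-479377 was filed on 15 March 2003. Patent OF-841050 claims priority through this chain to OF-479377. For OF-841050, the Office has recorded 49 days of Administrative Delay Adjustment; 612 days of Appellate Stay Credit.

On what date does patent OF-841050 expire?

January 4, 2025

Earliest priority filing: 15 March 2003.
Base term: 15 March 2003 + 20 years → 15 March 2023.
Administrative Delay Adjustment: +49 days → 3 May 2023.
Appellate Stay Credit: +612 days → 4 January 2025.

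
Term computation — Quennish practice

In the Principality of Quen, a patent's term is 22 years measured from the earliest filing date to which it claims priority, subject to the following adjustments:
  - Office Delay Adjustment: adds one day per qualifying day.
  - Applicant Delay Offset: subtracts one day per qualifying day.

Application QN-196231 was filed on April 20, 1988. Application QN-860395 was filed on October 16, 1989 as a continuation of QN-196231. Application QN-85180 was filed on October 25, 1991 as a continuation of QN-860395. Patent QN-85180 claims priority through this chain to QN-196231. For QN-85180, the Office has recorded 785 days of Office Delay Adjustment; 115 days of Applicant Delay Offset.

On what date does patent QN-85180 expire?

2012-02-19

Earliest priority filing: 20 April 1988.
Base term: 20 April 1988 + 22 years → 20 April 2010.
Office Delay Adjustment: +785 days → 13 June 2012.
Applicant Delay Offset: −115 days → 19 February 2012.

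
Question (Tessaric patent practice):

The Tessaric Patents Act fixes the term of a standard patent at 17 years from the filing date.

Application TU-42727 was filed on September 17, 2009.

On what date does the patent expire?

2026-09-17

Filing date + 17 years → 17 September 2026.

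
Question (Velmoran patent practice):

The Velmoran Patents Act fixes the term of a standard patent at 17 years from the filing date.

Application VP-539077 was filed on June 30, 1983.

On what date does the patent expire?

June 30, 2000

Filing date + 17 years → 30 June 2000.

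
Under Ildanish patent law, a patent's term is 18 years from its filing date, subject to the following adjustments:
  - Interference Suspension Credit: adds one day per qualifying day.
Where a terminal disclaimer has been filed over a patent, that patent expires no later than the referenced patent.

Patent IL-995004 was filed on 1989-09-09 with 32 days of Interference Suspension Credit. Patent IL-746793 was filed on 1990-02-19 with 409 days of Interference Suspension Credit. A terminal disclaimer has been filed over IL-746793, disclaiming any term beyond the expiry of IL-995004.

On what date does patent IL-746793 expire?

October 11, 2007

Natural term of IL-746793:
  Base: filing + 18 years → 19 February 2008.
  Interference Suspension Credit: +409 days → 3 April 2009.
Expiry of referenced patent IL-995004:
  Base: filing + 18 years → 9 September 2007.
  Interference Suspension Credit: +32 days → 11 October 2007.
Terminal disclaimer: IL-746793 expires on the earlier of 3 April 2009 and 11 October 2007.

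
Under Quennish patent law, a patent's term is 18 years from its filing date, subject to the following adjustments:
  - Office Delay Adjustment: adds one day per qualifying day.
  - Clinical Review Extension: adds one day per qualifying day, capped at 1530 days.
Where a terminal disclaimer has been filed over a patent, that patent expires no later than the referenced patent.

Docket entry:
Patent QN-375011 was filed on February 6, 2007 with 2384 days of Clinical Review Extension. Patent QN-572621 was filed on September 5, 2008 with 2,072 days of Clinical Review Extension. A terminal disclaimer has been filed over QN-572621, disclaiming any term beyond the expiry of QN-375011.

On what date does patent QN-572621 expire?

Natural term of QN-572621:
  Base: filing + 18 years → 5 September 2026.
  Clinical Review Extension: 2072 days claimed exceeds the 1530-day cap, so +1530 days → 13 November 2030.
Expiry of referenced patent QN-375011:
  Base: filing + 18 years → 6 February 2025.
  Clinical Review Extension: 2384 days claimed exceeds the 1530-day cap, so +1530 days → 16 April 2029.
Terminal disclaimer: QN-572621 expires on the earlier of 13 November 2030 and 16 April 2029.

2029-04-16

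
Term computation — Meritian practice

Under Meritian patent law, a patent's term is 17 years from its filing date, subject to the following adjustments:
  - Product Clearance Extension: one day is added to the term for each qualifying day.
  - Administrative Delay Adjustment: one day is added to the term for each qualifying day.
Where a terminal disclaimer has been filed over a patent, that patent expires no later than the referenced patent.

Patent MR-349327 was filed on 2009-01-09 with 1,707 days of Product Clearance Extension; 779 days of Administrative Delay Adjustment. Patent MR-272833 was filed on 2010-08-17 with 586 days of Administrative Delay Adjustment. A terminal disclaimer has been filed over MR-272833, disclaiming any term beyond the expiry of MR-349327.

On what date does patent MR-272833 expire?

Natural term of MR-272833:
  Base: filing + 17 years → 17 August 2027.
  Administrative Delay Adjustment: +586 days → 25 March 2029.
Expiry of referenced patent MR-349327:
  Base: filing + 17 years → 9 January 2026.
  Product Clearance Extension: +1707 days → 12 September 2030.
  Administrative Delay Adjustment: +779 days → 30 October 2032.
Terminal disclaimer: MR-272833 expires on the earlier of 25 March 2029 and 30 October 2032.

March 25, 2029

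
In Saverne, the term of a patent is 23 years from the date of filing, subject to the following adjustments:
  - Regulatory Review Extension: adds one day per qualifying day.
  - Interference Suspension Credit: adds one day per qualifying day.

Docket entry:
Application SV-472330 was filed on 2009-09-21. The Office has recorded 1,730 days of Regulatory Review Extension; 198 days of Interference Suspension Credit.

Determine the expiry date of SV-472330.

2038-01-01

Base term: filing date + 23 years → 21 September 2032.
Regulatory Review Extension: +1730 days → 17 June 2037.
Interference Suspension Credit: +198 days → 1 January 2038.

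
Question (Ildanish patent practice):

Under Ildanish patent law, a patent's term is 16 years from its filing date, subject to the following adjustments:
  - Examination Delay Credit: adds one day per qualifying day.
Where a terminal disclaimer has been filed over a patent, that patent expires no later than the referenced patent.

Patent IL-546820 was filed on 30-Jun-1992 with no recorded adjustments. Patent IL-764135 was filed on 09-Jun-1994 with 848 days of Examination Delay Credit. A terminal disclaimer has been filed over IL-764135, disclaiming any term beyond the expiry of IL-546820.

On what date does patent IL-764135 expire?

2008-06-30

Natural term of IL-764135:
  Base: filing + 16 years → 9 June 2010.
  Examination Delay Credit: +848 days → 4 October 2012.
Expiry of referenced patent IL-546820:
  Base: filing + 16 years → 30 June 2008.
Terminal disclaimer: IL-764135 expires on the earlier of 4 October 2012 and 30 June 2008.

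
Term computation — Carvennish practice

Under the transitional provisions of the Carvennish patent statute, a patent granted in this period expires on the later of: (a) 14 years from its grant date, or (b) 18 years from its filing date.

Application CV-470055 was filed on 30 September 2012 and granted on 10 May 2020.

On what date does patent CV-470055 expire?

2034-05-10

(a) grant + 14 years → 10 May 2034.
(b) filing + 18 years → 30 September 2030.
Later of the two: 10 May 2034.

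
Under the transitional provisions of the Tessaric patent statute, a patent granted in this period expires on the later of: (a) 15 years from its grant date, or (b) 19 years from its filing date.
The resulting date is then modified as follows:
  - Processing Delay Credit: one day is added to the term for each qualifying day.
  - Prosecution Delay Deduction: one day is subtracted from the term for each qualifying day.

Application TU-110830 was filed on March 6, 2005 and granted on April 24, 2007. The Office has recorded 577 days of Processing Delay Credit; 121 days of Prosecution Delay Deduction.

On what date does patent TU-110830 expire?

(a) grant + 15 years → 24 April 2022.
(b) filing + 19 years → 6 March 2024.
Later of the two: 6 March 2024.
Processing Delay Credit: +577 days → 4 October 2025.
Prosecution Delay Deduction: −121 days → 5 June 2025.

June 5, 2025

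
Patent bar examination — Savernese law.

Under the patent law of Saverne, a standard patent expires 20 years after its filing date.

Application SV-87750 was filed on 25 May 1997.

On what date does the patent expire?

Filing date + 20 years → 25 May 2017.

2017-05-25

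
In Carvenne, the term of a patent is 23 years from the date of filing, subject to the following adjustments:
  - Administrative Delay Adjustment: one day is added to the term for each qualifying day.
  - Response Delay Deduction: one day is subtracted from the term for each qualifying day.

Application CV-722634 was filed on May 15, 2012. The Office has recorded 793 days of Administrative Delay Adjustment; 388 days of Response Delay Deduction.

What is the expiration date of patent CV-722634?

Base term: filing date + 23 years → 15 May 2035.
Administrative Delay Adjustment: +793 days → 16 July 2037.
Response Delay Deduction: −388 days → 23 June 2036.

2036-06-23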